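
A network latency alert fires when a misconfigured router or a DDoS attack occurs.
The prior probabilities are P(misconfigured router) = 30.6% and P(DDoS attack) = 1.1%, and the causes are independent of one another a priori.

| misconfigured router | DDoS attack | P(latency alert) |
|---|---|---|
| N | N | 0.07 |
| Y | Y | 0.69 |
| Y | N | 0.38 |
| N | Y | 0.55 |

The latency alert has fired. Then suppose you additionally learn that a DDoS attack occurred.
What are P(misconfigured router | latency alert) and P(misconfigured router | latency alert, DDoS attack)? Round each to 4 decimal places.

P(misconfigured router | latency alert) ≈ 0.6919; P(misconfigured router | latency alert, DDoS attack) ≈ 0.3562

Numerator (weight on configurations with misconfigured router): 0.115001 + 0.002323 = 0.117324
Normalizer over all consistent configurations: 0.07*0.694*0.989 + 0.55*0.694*0.011 + 0.38*0.306*0.989 + 0.69*0.306*0.011 = 0.169569
Posterior = 0.117324 / 0.169569 ≈ 0.6919

Now condition on the additional information:
For the numerator, keep only misconfigured router=true terms: 0.69·0.306 = 0.211140
Normalizer over all consistent configurations: 0.55·0.694 + 0.69·0.306 = 0.592840
Posterior = 0.211140 / 0.592840 ≈ 0.3562
The drop from 0.6919 to 0.3562 is the explaining-away (discounting) effect.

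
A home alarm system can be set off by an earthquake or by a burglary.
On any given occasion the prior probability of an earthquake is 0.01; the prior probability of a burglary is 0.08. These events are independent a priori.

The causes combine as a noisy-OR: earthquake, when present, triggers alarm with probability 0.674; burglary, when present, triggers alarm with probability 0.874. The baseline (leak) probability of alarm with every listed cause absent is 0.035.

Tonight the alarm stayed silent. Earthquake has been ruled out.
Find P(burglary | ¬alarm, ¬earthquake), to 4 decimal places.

Under noisy-OR, P(alarm | causes) = 1 − (1−0.035)·∏(1−qᵢ) over the active causes.
By total probability over both values of burglary:
  P(¬alarm | ¬earthquake) = 0.965*0.92 + 0.12159*0.08
        = 0.887800 + 0.009727 = 0.897527
The terms with burglary present sum to 0.009727, so
  P(burglary | ¬alarm, ¬earthquake) = 0.009727 / 0.897527 ≈ 0.0108

P(burglary | ¬alarm, ¬earthquake) ≈ 0.0108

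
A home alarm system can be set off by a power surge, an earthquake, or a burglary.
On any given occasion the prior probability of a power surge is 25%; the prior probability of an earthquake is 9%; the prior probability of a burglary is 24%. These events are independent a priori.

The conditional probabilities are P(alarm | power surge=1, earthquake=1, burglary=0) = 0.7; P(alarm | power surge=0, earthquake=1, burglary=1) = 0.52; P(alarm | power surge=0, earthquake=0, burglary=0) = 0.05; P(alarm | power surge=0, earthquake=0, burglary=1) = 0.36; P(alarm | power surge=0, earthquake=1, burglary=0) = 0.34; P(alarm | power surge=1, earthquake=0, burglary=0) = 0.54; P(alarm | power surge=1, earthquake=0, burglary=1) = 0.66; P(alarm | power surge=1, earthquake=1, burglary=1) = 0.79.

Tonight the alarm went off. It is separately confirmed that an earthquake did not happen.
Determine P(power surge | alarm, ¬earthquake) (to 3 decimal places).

P(alarm | ¬earthquake) = 0.05*0.75*0.76 + 0.36*0.75*0.24 + 0.54*0.25*0.76 + 0.66*0.25*0.24 = 0.028500 + 0.064800 + 0.102600 + 0.039600 = 0.235500
Restricting to configurations with power surge present: 0.102600 + 0.039600 = 0.142200.
Hence the posterior is 0.142200/0.235500 ≈ 0.604.

P(power surge | alarm, ¬earthquake) ≈ 0.604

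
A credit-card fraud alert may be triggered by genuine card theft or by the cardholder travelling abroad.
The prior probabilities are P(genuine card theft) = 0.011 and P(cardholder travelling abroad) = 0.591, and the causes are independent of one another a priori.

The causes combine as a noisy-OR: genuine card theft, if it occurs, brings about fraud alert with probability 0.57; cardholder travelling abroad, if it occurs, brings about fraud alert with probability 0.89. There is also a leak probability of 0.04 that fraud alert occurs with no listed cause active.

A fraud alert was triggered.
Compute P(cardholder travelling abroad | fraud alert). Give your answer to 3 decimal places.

Under noisy-OR, P(fraud alert | causes) = 1 − (1−0.04)·∏(1−qᵢ) over the active causes.
P(fraud alert) = 0.04*0.989*0.409 + 0.8944*0.989*0.591 + 0.5872*0.011*0.409 + 0.954592*0.011*0.591 = 0.016180 + 0.522776 + 0.002642 + 0.006206 = 0.547804
The cardholder travelling abroad-present share is 0.522776 + 0.006206 = 0.528982.
P(cardholder travelling abroad | fraud alert) = 0.528982 / 0.547804 ≈ 0.966

P(cardholder travelling abroad | fraud alert) ≈ 0.966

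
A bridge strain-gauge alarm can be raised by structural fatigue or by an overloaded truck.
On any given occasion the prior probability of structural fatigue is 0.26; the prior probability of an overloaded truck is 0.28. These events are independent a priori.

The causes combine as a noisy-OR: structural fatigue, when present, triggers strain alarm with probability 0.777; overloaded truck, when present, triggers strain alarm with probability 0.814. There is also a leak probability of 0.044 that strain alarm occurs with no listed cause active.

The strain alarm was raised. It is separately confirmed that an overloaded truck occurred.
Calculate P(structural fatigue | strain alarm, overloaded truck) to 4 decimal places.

P(structural fatigue | strain alarm, overloaded truck) ≈ 0.2910

Under noisy-OR, P(strain alarm | causes) = 1 − (1−0.044)·∏(1−qᵢ) over the active causes.
Sum P(strain alarm|·) weighted by the priors over both values of structural fatigue:
  P(strain alarm | overloaded truck) = 0.822184×0.74 + 0.960347×0.26
        = 0.608416 + 0.249690 = 0.858106
The terms with structural fatigue present sum to 0.249690, so
  P(structural fatigue | strain alarm, overloaded truck) = 0.249690 / 0.858106 ≈ 0.2910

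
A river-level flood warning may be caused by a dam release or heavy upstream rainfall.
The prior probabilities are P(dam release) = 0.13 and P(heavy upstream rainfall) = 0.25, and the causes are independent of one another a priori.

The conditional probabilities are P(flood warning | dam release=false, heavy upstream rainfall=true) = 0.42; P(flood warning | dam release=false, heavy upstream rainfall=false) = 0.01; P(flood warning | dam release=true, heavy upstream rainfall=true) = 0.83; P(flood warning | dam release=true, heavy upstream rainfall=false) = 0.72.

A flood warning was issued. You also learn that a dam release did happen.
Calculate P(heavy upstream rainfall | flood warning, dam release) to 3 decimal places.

P(heavy upstream rainfall | flood warning, dam release) ≈ 0.278

P(flood warning | dam release) = 0.72·0.75 + 0.83·0.25 = 0.540000 + 0.207500 = 0.747500
Restricting to configurations with heavy upstream rainfall present: 0.83·0.25 = 0.207500.
Hence the posterior is 0.207500/0.747500 ≈ 0.278.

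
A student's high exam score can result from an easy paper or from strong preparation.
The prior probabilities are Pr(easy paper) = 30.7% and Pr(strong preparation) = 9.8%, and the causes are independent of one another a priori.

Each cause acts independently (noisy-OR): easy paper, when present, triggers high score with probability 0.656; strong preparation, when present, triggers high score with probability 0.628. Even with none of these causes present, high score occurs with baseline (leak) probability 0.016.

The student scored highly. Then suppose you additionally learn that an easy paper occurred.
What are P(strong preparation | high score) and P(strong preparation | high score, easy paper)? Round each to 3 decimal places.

Under noisy-OR, P(high score | causes) = 1 − (1−0.016)·∏(1−qᵢ) over the active causes.
Numerator (weight on configurations with strong preparation): 0.043054 + 0.026298 = 0.069352
The normalizing constant is 0.016×0.693×0.902 + 0.633952×0.693×0.098 + 0.661504×0.307×0.902 + 0.874079×0.307×0.098 = 0.262533
P(strong preparation | high score) = 0.069352/0.262533 ≈ 0.264

Now also conditioning on easy paper=true:
Numerator (weight on configurations with strong preparation): 0.874079·0.098 = 0.085660
Normalizer over all consistent configurations: 0.661504·0.902 + 0.874079·0.098 = 0.682337
P(strong preparation | high score, easy paper) = 0.085660/0.682337 ≈ 0.126

P(strong preparation | high score) ≈ 0.264; P(strong preparation | high score, easy paper) ≈ 0.126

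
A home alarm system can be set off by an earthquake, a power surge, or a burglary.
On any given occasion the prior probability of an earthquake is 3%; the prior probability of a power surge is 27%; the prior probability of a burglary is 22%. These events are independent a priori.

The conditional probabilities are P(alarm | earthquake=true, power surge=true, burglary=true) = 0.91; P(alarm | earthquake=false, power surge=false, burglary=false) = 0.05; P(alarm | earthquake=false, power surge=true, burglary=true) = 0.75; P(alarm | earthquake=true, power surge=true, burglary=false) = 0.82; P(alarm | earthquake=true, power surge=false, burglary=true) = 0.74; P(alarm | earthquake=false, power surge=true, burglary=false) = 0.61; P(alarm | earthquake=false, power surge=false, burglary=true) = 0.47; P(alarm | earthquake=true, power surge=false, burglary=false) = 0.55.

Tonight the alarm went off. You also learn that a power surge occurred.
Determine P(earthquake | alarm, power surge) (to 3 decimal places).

Sum P(alarm|·) weighted by the priors over the 4 (earthquake, burglary) configurations:
  P(alarm | power surge) = 0.61*0.97*0.78 + 0.75*0.97*0.22 + 0.82*0.03*0.78 + 0.91*0.03*0.22
        = 0.461526 + 0.160050 + 0.019188 + 0.006006 = 0.646770
The terms with earthquake present sum to 0.025194, so
  P(earthquake | alarm, power surge) = 0.025194 / 0.646770 ≈ 0.039

P(earthquake | alarm, power surge) ≈ 0.039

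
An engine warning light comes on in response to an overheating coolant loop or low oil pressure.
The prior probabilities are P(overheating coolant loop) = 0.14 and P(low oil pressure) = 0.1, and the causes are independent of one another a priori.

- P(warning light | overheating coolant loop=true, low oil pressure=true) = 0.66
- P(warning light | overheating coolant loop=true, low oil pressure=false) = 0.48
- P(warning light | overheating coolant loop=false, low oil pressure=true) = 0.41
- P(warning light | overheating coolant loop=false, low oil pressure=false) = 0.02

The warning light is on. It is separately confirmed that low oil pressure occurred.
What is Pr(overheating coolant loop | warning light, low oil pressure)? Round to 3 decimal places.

By total probability over both values of overheating coolant loop:
  P(warning light | low oil pressure) = 0.41·0.86 + 0.66·0.14
        = 0.352600 + 0.092400 = 0.445000
The terms with overheating coolant loop present sum to 0.092400, so
  P(overheating coolant loop | warning light, low oil pressure) = 0.092400 / 0.445000 ≈ 0.208

Pr(overheating coolant loop | warning light, low oil pressure) ≈ 0.208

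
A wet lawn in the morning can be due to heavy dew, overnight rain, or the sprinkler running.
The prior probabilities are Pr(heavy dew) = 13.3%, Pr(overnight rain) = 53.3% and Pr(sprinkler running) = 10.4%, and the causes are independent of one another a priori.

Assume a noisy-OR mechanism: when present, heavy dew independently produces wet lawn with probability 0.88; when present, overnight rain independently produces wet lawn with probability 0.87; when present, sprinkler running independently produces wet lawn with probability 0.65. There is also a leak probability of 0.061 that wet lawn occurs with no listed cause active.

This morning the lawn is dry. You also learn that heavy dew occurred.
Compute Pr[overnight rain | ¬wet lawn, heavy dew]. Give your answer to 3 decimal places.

Under noisy-OR, P(wet lawn | causes) = 1 − (1−0.061)·∏(1−qᵢ) over the active causes.
Sum P(¬wet lawn|·) weighted by the priors over the 4 (overnight rain, sprinkler running) configurations:
  P(¬wet lawn | heavy dew) = 0.11268·0.467·0.896 + 0.039438·0.467·0.104 + 0.014648·0.533·0.896 + 0.005127·0.533·0.104
        = 0.047149 + 0.001915 + 0.006995 + 0.000284 = 0.056343
The terms with overnight rain present sum to 0.007279, so
  P(overnight rain | ¬wet lawn, heavy dew) = 0.007279 / 0.056343 ≈ 0.129

Pr[overnight rain | ¬wet lawn, heavy dew] ≈ 0.129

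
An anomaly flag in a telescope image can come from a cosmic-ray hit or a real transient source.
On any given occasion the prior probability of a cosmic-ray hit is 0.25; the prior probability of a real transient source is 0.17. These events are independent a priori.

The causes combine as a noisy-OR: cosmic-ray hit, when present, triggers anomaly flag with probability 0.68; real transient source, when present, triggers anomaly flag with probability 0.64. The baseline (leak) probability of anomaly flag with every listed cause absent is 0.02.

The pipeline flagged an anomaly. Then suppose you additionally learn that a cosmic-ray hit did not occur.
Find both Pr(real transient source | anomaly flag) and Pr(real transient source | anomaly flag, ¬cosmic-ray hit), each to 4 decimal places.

Under noisy-OR, P(anomaly flag | causes) = 1 − (1−0.02)·∏(1−qᵢ) over the active causes.
Weight on real transient source=true, given the evidence: 0.082518 + 0.037702 = 0.120220
Normalizer over all consistent configurations: 0.02*0.75*0.83 + 0.6472*0.75*0.17 + 0.6864*0.25*0.83 + 0.887104*0.25*0.17 = 0.275098
Posterior = 0.120220 / 0.275098 ≈ 0.4370

Now also conditioning on cosmic-ray hit≠true:
Weight on real transient source=true, given the evidence: 0.6472×0.17 = 0.110024
Normalizer over all consistent configurations: 0.02×0.83 + 0.6472×0.17 = 0.126624
Posterior = 0.110024 / 0.126624 ≈ 0.8689
Ruling out cosmic-ray hit raises the posterior on real transient source — the flip side of explaining away.

Pr(real transient source | anomaly flag) ≈ 0.4370; Pr(real transient source | anomaly flag, ¬cosmic-ray hit) ≈ 0.8689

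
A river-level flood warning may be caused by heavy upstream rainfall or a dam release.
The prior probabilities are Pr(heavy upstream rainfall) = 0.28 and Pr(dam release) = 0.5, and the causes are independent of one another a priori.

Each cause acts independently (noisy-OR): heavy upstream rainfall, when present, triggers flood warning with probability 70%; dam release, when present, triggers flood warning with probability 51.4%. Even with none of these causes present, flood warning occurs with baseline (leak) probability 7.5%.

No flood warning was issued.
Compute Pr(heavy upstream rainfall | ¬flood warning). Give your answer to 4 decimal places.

Under noisy-OR, P(flood warning | causes) = 1 − (1−0.075)·∏(1−qᵢ) over the active causes.
P(¬flood warning) = 0.925·0.72·0.5 + 0.44955·0.72·0.5 + 0.2775·0.28·0.5 + 0.134865·0.28·0.5 = 0.333000 + 0.161838 + 0.038850 + 0.018881 = 0.552569
Of this, 0.057731 comes from 0.038850 + 0.018881 (the heavy upstream rainfall=true cases).
So P(heavy upstream rainfall | ¬flood warning) = 0.057731/0.552569 ≈ 0.1045.

Pr(heavy upstream rainfall | ¬flood warning) ≈ 0.1045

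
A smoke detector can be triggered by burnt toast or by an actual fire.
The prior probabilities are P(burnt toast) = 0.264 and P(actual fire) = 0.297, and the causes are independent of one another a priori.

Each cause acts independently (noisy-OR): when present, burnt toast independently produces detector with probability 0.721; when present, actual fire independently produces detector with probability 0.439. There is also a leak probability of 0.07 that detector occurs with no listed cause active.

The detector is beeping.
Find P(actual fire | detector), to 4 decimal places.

P(actual fire | detector) ≈ 0.4969

Under noisy-OR, P(detector | causes) = 1 − (1−0.07)·∏(1−qᵢ) over the active causes.
Numerator (weight on configurations with actual fire): 0.104546 + 0.066995 = 0.171541
The normalizing constant is 0.07*0.736*0.703 + 0.47827*0.736*0.297 + 0.74053*0.264*0.703 + 0.854437*0.264*0.297 = 0.345196
P(actual fire | detector) = 0.171541/0.345196 ≈ 0.4969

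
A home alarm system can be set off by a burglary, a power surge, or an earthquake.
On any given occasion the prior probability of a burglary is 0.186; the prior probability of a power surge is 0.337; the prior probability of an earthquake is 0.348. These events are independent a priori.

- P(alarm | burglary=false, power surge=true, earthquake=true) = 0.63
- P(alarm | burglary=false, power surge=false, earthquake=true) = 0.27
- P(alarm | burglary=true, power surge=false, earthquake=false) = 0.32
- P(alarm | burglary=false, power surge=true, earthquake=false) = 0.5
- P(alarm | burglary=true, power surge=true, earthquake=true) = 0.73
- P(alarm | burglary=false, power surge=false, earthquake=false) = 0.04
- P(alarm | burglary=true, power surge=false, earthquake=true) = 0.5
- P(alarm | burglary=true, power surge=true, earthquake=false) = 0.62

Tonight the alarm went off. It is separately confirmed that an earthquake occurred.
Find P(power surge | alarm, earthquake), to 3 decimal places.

Weight on power surge=true, given the evidence: 0.172820 + 0.045758 = 0.218578
Denominator P(alarm | earthquake): 0.27×0.814×0.663 + 0.63×0.814×0.337 + 0.5×0.186×0.663 + 0.73×0.186×0.337 = 0.425951
Posterior = 0.218578 / 0.425951 ≈ 0.513

P(power surge | alarm, earthquake) ≈ 0.513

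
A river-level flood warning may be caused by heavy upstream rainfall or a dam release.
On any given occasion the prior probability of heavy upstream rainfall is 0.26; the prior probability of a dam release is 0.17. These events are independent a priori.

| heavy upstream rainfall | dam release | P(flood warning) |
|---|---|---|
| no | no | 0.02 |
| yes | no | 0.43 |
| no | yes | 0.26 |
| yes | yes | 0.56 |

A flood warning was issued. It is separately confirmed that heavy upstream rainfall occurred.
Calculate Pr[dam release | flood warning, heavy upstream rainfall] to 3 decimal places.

Pr[dam release | flood warning, heavy upstream rainfall] ≈ 0.211

For the numerator, keep only dam release=true terms: 0.56*0.17 = 0.095200
Denominator P(flood warning | heavy upstream rainfall): 0.43*0.83 + 0.56*0.17 = 0.452100
P(dam release | flood warning, heavy upstream rainfall) = 0.095200/0.452100 ≈ 0.211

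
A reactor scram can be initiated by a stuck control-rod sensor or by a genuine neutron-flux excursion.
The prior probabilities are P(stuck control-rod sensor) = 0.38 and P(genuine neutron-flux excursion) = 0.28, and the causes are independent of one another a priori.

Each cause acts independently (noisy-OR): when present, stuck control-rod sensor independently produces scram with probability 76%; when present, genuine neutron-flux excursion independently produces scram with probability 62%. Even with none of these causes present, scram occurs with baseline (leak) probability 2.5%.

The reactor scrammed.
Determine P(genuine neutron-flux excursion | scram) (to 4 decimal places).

Under noisy-OR, P(scram | causes) = 1 − (1−0.025)·∏(1−qᵢ) over the active causes.
P(scram) = 0.025·0.62·0.72 + 0.6295·0.62·0.28 + 0.766·0.38·0.72 + 0.91108·0.38·0.28 = 0.011160 + 0.109281 + 0.209578 + 0.096939 = 0.426958
The genuine neutron-flux excursion-present share is 0.109281 + 0.096939 = 0.206220.
P(genuine neutron-flux excursion | scram) = 0.206220 / 0.426958 ≈ 0.4830

P(genuine neutron-flux excursion | scram) ≈ 0.4830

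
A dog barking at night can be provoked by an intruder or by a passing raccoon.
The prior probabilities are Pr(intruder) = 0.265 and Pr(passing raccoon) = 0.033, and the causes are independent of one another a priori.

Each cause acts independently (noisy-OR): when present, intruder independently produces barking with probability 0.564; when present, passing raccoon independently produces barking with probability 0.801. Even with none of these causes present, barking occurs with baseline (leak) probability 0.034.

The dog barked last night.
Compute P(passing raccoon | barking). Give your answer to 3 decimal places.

Under noisy-OR, P(barking | causes) = 1 − (1−0.034)·∏(1−qᵢ) over the active causes.
Numerator (weight on configurations with passing raccoon): 0.019592 + 0.008012 = 0.027604
Denominator P(barking): 0.034*0.735*0.967 + 0.807766*0.735*0.033 + 0.578824*0.265*0.967 + 0.916186*0.265*0.033 = 0.200096
P(passing raccoon | barking) = 0.027604/0.200096 ≈ 0.138

P(passing raccoon | barking) ≈ 0.138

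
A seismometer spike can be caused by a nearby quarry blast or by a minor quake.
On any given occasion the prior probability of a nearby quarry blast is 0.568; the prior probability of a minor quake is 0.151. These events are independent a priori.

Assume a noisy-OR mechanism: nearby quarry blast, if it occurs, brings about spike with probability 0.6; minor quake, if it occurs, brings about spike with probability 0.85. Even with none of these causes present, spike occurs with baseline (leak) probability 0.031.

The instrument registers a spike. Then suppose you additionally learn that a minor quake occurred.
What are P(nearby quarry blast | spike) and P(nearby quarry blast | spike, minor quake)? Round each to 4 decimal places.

Under noisy-OR, P(spike | causes) = 1 − (1−0.031)·∏(1−qᵢ) over the active causes.
Numerator (weight on configurations with nearby quarry blast): 0.295319 + 0.080781 = 0.376100
The normalizing constant is 0.031×0.432×0.849 + 0.85465×0.432×0.151 + 0.6124×0.568×0.849 + 0.94186×0.568×0.151 = 0.443221
P(nearby quarry blast | spike) = 0.376100/0.443221 ≈ 0.8486

Now also conditioning on minor quake=true:
P(spike | minor quake) = 0.85465·0.432 + 0.94186·0.568 = 0.369209 + 0.534976 = 0.904185
The nearby quarry blast-present share is 0.94186·0.568 = 0.534976.
So P(nearby quarry blast | spike, minor quake) = 0.534976/0.904185 ≈ 0.5917.

P(nearby quarry blast | spike) ≈ 0.8486; P(nearby quarry blast | spike, minor quake) ≈ 0.5917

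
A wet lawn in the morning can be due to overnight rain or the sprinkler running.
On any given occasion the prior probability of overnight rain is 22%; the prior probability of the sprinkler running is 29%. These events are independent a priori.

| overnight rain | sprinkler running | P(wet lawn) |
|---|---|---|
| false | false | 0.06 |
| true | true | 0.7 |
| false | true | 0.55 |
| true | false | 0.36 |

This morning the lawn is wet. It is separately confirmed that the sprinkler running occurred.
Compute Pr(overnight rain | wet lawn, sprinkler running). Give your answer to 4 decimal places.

Pr(overnight rain | wet lawn, sprinkler running) ≈ 0.2642

P(wet lawn | sprinkler running) = 0.55·0.78 + 0.7·0.22 = 0.429000 + 0.154000 = 0.583000
The overnight rain-present share is 0.7·0.22 = 0.154000.
So P(overnight rain | wet lawn, sprinkler running) = 0.154000/0.583000 ≈ 0.2642.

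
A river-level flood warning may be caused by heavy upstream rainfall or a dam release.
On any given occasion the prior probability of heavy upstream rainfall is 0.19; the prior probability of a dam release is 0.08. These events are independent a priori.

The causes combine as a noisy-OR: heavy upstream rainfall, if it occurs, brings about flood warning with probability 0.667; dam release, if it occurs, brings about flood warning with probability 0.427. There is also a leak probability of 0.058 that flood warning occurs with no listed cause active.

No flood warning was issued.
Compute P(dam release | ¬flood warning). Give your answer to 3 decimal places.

P(dam release | ¬flood warning) ≈ 0.047

Under noisy-OR, P(flood warning | causes) = 1 − (1−0.058)·∏(1−qᵢ) over the active causes.
Weight on dam release=true, given the evidence: 0.034977 + 0.002732 = 0.037709
The normalizing constant is 0.942×0.81×0.92 + 0.539766×0.81×0.08 + 0.313686×0.19×0.92 + 0.179742×0.19×0.08 = 0.794519
Posterior = 0.037709 / 0.794519 ≈ 0.047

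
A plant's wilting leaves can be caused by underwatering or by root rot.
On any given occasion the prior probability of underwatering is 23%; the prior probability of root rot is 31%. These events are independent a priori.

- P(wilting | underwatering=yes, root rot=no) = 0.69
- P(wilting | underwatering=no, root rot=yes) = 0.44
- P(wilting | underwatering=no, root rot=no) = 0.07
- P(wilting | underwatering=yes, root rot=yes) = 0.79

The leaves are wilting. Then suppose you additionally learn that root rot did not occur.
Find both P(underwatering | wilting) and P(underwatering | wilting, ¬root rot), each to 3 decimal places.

Weight on underwatering=true, given the evidence: 0.109503 + 0.056327 = 0.165830
Normalizer over all consistent configurations: 0.07·0.77·0.69 + 0.44·0.77·0.31 + 0.69·0.23·0.69 + 0.79·0.23·0.31 = 0.308049
P(underwatering | wilting) = 0.165830/0.308049 ≈ 0.538

With the extra evidence:
Numerator (weight on configurations with underwatering): 0.69·0.23 = 0.158700
The normalizing constant is 0.07·0.77 + 0.69·0.23 = 0.212600
Posterior = 0.158700 / 0.212600 ≈ 0.746
Ruling out root rot raises the posterior on underwatering — the flip side of explaining away.

P(underwatering | wilting) ≈ 0.538; P(underwatering | wilting, ¬root rot) ≈ 0.746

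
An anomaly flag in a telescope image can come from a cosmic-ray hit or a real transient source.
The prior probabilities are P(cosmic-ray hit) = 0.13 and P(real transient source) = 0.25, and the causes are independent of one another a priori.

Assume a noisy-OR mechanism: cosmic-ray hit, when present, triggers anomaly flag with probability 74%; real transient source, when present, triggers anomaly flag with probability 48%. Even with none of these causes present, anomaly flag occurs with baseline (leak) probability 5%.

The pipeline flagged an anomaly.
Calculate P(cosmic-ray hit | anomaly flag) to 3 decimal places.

P(cosmic-ray hit | anomaly flag) ≈ 0.416

Under noisy-OR, P(anomaly flag | causes) = 1 − (1−0.05)·∏(1−qᵢ) over the active causes.
For the numerator, keep only cosmic-ray hit=true terms: 0.073417 + 0.028326 = 0.101743
The normalizing constant is 0.05*0.87*0.75 + 0.506*0.87*0.25 + 0.753*0.13*0.75 + 0.87156*0.13*0.25 = 0.244423
P(cosmic-ray hit | anomaly flag) = 0.101743/0.244423 ≈ 0.416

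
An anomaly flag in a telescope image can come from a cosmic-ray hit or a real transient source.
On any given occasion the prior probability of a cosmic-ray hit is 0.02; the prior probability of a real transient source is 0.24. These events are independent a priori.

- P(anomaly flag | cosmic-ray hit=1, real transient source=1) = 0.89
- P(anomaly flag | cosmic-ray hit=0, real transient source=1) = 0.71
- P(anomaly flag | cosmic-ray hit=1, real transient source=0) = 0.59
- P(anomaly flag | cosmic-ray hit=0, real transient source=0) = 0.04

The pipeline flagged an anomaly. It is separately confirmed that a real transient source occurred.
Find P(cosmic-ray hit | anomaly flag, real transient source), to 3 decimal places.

Enumerate both values of cosmic-ray hit and weight by the priors:
  P(anomaly flag | real transient source) = 0.71×0.98 + 0.89×0.02
        = 0.695800 + 0.017800 = 0.713600
Configurations with cosmic-ray hit contribute 0.017800, so
  P(cosmic-ray hit | anomaly flag, real transient source) = 0.017800 / 0.713600 ≈ 0.025

P(cosmic-ray hit | anomaly flag, real transient source) ≈ 0.025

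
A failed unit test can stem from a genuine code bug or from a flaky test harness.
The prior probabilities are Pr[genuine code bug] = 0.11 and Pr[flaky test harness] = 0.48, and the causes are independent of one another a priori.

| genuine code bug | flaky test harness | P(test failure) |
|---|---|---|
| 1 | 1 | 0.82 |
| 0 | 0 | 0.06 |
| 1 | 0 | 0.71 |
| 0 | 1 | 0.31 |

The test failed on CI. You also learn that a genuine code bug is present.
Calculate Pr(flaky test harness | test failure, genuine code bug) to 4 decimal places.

Numerator (weight on configurations with flaky test harness): 0.82*0.48 = 0.393600
The normalizing constant is 0.71*0.52 + 0.82*0.48 = 0.762800
Posterior = 0.393600 / 0.762800 ≈ 0.5160

Pr(flaky test harness | test failure, genuine code bug) ≈ 0.5160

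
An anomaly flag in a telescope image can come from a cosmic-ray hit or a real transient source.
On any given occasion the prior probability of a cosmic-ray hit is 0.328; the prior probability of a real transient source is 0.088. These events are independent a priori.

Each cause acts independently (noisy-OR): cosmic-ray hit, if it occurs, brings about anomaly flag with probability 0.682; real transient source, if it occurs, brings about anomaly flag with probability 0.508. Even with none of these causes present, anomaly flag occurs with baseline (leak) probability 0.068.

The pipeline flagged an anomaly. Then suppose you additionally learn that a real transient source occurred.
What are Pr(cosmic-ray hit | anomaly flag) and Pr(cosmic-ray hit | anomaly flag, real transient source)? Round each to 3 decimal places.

Under noisy-OR, P(anomaly flag | causes) = 1 − (1−0.068)·∏(1−qᵢ) over the active causes.
For the numerator, keep only cosmic-ray hit=true terms: 0.210479 + 0.024655 = 0.235134
Denominator P(anomaly flag): 0.068·0.672·0.912 + 0.541456·0.672·0.088 + 0.703624·0.328·0.912 + 0.854183·0.328·0.088 = 0.308829
Posterior = 0.235134 / 0.308829 ≈ 0.761

Now condition on the additional information:
By total probability over both values of cosmic-ray hit:
  P(anomaly flag | real transient source) = 0.541456·0.672 + 0.854183·0.328
        = 0.363858 + 0.280172 = 0.644030
The terms with cosmic-ray hit present sum to 0.280172, so
  P(cosmic-ray hit | anomaly flag, real transient source) = 0.280172 / 0.644030 ≈ 0.435
This is intercausal reasoning (explaining away): once real transient source accounts for the anomaly flag, cosmic-ray hit becomes less likely.

Pr(cosmic-ray hit | anomaly flag) ≈ 0.761; Pr(cosmic-ray hit | anomaly flag, real transient source) ≈ 0.435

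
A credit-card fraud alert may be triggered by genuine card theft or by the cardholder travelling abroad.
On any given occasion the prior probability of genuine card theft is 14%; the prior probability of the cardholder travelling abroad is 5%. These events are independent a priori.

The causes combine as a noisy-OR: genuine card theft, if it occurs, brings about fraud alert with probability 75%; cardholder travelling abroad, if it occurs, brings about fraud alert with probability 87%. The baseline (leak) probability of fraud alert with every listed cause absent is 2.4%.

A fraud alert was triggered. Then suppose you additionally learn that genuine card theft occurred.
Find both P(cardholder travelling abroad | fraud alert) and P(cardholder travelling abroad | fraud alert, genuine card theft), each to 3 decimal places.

Under noisy-OR, P(fraud alert | causes) = 1 − (1−0.024)·∏(1−qᵢ) over the active causes.
By total probability over the 4 (genuine card theft, cardholder travelling abroad) configurations:
  P(fraud alert) = 0.024×0.86×0.95 + 0.87312×0.86×0.05 + 0.756×0.14×0.95 + 0.96828×0.14×0.05
        = 0.019608 + 0.037544 + 0.100548 + 0.006778 = 0.164478
Configurations with cardholder travelling abroad contribute 0.044322, so
  P(cardholder travelling abroad | fraud alert) = 0.044322 / 0.164478 ≈ 0.269

Now also conditioning on genuine card theft=true:
Sum P(fraud alert|·) weighted by the priors over both values of cardholder travelling abroad:
  P(fraud alert | genuine card theft) = 0.756*0.95 + 0.96828*0.05
        = 0.718200 + 0.048414 = 0.766614
Configurations with cardholder travelling abroad contribute 0.048414, so
  P(cardholder travelling abroad | fraud alert, genuine card theft) = 0.048414 / 0.766614 ≈ 0.063
Conditioning on genuine card theft lowers the posterior on cardholder travelling abroad: the classic explaining-away effect in a common-effect structure.

P(cardholder travelling abroad | fraud alert) ≈ 0.269; P(cardholder travelling abroad | fraud alert, genuine card theft) ≈ 0.063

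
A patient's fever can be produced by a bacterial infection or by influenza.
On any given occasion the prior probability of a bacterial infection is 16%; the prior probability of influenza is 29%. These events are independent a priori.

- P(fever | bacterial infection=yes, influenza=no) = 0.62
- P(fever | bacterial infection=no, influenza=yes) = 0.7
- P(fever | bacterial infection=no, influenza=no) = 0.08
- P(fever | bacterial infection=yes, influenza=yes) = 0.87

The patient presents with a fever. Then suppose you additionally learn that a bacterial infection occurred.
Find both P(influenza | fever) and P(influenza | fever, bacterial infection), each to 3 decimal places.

P(influenza | fever) ≈ 0.641; P(influenza | fever, bacterial infection) ≈ 0.364

P(fever) = 0.08×0.84×0.71 + 0.7×0.84×0.29 + 0.62×0.16×0.71 + 0.87×0.16×0.29 = 0.047712 + 0.170520 + 0.070432 + 0.040368 = 0.329032
Restricting to configurations with influenza present: 0.170520 + 0.040368 = 0.210888.
P(influenza | fever) = 0.210888 / 0.329032 ≈ 0.641

With the extra evidence:
P(fever | bacterial infection) = 0.62·0.71 + 0.87·0.29 = 0.440200 + 0.252300 = 0.692500
Restricting to configurations with influenza present: 0.87·0.29 = 0.252300.
So P(influenza | fever, bacterial infection) = 0.252300/0.692500 ≈ 0.364.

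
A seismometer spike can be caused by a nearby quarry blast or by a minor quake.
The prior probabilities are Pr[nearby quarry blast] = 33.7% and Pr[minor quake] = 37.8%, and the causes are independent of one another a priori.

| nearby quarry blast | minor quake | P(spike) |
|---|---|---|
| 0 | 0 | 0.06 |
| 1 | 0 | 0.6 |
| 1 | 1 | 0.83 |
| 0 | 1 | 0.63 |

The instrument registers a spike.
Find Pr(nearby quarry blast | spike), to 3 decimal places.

By total probability over the 4 (nearby quarry blast, minor quake) configurations:
  P(spike) = 0.06*0.663*0.622 + 0.63*0.663*0.378 + 0.6*0.337*0.622 + 0.83*0.337*0.378
        = 0.024743 + 0.157887 + 0.125768 + 0.105730 = 0.414128
Configurations with nearby quarry blast contribute 0.231498, so
  P(nearby quarry blast | spike) = 0.231498 / 0.414128 ≈ 0.559

Pr(nearby quarry blast | spike) ≈ 0.559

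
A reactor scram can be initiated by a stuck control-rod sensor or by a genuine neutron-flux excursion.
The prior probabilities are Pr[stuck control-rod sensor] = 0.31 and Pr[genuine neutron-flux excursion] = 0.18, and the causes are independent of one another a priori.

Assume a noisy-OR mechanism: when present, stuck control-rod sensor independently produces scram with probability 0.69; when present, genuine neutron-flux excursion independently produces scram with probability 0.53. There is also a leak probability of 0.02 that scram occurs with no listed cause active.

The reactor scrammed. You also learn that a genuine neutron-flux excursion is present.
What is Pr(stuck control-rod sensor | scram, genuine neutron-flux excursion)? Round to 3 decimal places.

Under noisy-OR, P(scram | causes) = 1 − (1−0.02)·∏(1−qᵢ) over the active causes.
Enumerate both values of stuck control-rod sensor and weight by the priors:
  P(scram | genuine neutron-flux excursion) = 0.5394·0.69 + 0.857214·0.31
        = 0.372186 + 0.265736 = 0.637922
Keeping only the stuck control-rod sensor-present terms gives 0.265736, so
  P(stuck control-rod sensor | scram, genuine neutron-flux excursion) = 0.265736 / 0.637922 ≈ 0.417

Pr(stuck control-rod sensor | scram, genuine neutron-flux excursion) ≈ 0.417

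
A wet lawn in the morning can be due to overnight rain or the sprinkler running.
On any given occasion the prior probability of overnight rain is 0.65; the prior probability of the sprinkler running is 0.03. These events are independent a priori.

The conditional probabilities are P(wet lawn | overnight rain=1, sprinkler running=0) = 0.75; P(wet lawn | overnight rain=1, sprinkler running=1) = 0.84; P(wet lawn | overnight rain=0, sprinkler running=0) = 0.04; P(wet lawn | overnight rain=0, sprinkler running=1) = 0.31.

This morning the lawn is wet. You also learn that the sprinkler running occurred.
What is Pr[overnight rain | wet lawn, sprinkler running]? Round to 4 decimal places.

Numerator (weight on configurations with overnight rain): 0.84*0.65 = 0.546000
The normalizing constant is 0.31*0.35 + 0.84*0.65 = 0.654500
Posterior = 0.546000 / 0.654500 ≈ 0.8342

Pr[overnight rain | wet lawn, sprinkler running] ≈ 0.8342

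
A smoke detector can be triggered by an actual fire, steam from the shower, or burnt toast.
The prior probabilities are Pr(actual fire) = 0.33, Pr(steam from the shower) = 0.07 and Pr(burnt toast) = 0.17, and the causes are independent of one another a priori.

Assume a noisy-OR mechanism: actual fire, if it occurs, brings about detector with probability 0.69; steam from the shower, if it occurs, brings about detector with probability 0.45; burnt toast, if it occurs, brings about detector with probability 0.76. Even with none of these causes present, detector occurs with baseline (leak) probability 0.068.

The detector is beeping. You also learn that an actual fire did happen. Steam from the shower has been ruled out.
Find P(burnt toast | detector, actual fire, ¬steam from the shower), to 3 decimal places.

P(burnt toast | detector, actual fire, ¬steam from the shower) ≈ 0.211

Under noisy-OR, P(detector | causes) = 1 − (1−0.068)·∏(1−qᵢ) over the active causes.
For the numerator, keep only burnt toast=true terms: 0.930659·0.17 = 0.158212
The normalizing constant is 0.71108·0.83 + 0.930659·0.17 = 0.748408
P(burnt toast | detector, actual fire, ¬steam from the shower) = 0.158212/0.748408 ≈ 0.211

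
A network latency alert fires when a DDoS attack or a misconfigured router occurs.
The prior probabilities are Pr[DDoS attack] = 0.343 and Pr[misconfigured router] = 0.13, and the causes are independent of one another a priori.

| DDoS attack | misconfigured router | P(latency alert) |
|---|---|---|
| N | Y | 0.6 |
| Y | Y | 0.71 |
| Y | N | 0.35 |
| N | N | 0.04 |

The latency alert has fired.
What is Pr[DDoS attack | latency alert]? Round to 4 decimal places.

Pr[DDoS attack | latency alert] ≈ 0.6475

P(latency alert) = 0.04×0.657×0.87 + 0.6×0.657×0.13 + 0.35×0.343×0.87 + 0.71×0.343×0.13 = 0.022864 + 0.051246 + 0.104444 + 0.031659 = 0.210213
The DDoS attack-present share is 0.104444 + 0.031659 = 0.136103.
Hence the posterior is 0.136103/0.210213 ≈ 0.6475.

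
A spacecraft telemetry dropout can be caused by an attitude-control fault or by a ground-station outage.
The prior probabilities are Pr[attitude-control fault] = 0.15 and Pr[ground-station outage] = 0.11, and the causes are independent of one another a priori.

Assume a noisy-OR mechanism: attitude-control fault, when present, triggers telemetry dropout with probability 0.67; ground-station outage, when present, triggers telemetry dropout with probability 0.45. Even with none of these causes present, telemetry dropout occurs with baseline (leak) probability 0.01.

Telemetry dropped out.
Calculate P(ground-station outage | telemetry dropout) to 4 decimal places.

Under noisy-OR, P(telemetry dropout | causes) = 1 − (1−0.01)·∏(1−qᵢ) over the active causes.
P(telemetry dropout) = 0.01*0.85*0.89 + 0.4555*0.85*0.11 + 0.6733*0.15*0.89 + 0.820315*0.15*0.11 = 0.007565 + 0.042589 + 0.089886 + 0.013535 = 0.153575
Of this, 0.056124 comes from 0.042589 + 0.013535 (the ground-station outage=true cases).
So P(ground-station outage | telemetry dropout) = 0.056124/0.153575 ≈ 0.3655.

P(ground-station outage | telemetry dropout) ≈ 0.3655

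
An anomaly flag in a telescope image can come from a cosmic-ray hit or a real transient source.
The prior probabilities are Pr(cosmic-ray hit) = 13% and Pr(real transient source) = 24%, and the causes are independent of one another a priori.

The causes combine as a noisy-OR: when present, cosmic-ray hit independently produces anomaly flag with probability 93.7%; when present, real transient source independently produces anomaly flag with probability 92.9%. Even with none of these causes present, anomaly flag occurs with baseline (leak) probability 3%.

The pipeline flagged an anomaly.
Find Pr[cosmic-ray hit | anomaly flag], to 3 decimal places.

Pr[cosmic-ray hit | anomaly flag] ≈ 0.366

Under noisy-OR, P(anomaly flag | causes) = 1 − (1−0.03)·∏(1−qᵢ) over the active causes.
Sum P(anomaly flag|·) weighted by the priors over the 4 (cosmic-ray hit, real transient source) configurations:
  P(anomaly flag) = 0.03*0.87*0.76 + 0.93113*0.87*0.24 + 0.93889*0.13*0.76 + 0.995661*0.13*0.24
        = 0.019836 + 0.194420 + 0.092762 + 0.031065 = 0.338083
The terms with cosmic-ray hit present sum to 0.123827, so
  P(cosmic-ray hit | anomaly flag) = 0.123827 / 0.338083 ≈ 0.366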